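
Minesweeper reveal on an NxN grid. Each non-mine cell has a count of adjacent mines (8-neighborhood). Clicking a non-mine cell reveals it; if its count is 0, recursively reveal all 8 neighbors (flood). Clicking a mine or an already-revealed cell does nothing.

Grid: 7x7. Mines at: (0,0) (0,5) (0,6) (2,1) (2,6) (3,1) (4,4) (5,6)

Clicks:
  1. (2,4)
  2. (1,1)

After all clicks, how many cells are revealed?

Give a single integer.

Answer: 17

Derivation:
Click 1 (2,4) count=0: revealed 17 new [(0,1) (0,2) (0,3) (0,4) (1,1) (1,2) (1,3) (1,4) (1,5) (2,2) (2,3) (2,4) (2,5) (3,2) (3,3) (3,4) (3,5)] -> total=17
Click 2 (1,1) count=2: revealed 0 new [(none)] -> total=17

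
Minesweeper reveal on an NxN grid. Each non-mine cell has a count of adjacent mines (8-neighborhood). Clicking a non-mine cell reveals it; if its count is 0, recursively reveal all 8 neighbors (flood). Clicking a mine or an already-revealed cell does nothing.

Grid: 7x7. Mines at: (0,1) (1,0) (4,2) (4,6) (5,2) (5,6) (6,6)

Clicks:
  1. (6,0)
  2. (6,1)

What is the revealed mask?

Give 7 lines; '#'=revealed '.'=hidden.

Answer: .......
.......
##.....
##.....
##.....
##.....
##.....

Derivation:
Click 1 (6,0) count=0: revealed 10 new [(2,0) (2,1) (3,0) (3,1) (4,0) (4,1) (5,0) (5,1) (6,0) (6,1)] -> total=10
Click 2 (6,1) count=1: revealed 0 new [(none)] -> total=10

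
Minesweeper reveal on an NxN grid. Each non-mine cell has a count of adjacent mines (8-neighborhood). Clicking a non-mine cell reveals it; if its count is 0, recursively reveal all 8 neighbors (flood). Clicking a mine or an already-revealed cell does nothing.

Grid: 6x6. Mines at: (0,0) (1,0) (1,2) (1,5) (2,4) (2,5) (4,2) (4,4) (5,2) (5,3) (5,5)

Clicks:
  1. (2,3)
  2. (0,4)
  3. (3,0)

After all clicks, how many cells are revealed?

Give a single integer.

Answer: 10

Derivation:
Click 1 (2,3) count=2: revealed 1 new [(2,3)] -> total=1
Click 2 (0,4) count=1: revealed 1 new [(0,4)] -> total=2
Click 3 (3,0) count=0: revealed 8 new [(2,0) (2,1) (3,0) (3,1) (4,0) (4,1) (5,0) (5,1)] -> total=10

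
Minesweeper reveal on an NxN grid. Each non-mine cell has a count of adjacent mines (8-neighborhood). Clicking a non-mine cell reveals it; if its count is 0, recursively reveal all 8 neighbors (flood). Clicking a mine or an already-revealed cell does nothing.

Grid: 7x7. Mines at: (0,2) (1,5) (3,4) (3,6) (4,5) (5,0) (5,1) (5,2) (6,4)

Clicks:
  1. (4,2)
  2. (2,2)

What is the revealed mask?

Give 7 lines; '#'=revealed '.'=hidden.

Answer: ##.....
####...
####...
####...
####...
.......
.......

Derivation:
Click 1 (4,2) count=2: revealed 1 new [(4,2)] -> total=1
Click 2 (2,2) count=0: revealed 17 new [(0,0) (0,1) (1,0) (1,1) (1,2) (1,3) (2,0) (2,1) (2,2) (2,3) (3,0) (3,1) (3,2) (3,3) (4,0) (4,1) (4,3)] -> total=18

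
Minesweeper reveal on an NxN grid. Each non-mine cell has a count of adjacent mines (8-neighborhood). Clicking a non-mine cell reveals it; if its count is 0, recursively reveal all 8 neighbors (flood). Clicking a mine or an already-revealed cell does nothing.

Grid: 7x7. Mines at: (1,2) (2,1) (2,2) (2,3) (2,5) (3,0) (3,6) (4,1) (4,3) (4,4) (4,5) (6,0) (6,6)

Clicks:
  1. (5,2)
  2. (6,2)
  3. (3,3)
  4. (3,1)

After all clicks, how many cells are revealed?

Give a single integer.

Answer: 12

Derivation:
Click 1 (5,2) count=2: revealed 1 new [(5,2)] -> total=1
Click 2 (6,2) count=0: revealed 9 new [(5,1) (5,3) (5,4) (5,5) (6,1) (6,2) (6,3) (6,4) (6,5)] -> total=10
Click 3 (3,3) count=4: revealed 1 new [(3,3)] -> total=11
Click 4 (3,1) count=4: revealed 1 new [(3,1)] -> total=12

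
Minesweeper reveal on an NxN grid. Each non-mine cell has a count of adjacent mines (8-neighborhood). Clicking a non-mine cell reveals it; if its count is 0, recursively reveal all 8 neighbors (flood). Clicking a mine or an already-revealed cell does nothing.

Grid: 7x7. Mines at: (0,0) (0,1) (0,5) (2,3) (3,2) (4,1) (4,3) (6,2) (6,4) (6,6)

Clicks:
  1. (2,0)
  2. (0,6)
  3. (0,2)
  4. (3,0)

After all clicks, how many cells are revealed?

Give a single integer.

Answer: 8

Derivation:
Click 1 (2,0) count=0: revealed 6 new [(1,0) (1,1) (2,0) (2,1) (3,0) (3,1)] -> total=6
Click 2 (0,6) count=1: revealed 1 new [(0,6)] -> total=7
Click 3 (0,2) count=1: revealed 1 new [(0,2)] -> total=8
Click 4 (3,0) count=1: revealed 0 new [(none)] -> total=8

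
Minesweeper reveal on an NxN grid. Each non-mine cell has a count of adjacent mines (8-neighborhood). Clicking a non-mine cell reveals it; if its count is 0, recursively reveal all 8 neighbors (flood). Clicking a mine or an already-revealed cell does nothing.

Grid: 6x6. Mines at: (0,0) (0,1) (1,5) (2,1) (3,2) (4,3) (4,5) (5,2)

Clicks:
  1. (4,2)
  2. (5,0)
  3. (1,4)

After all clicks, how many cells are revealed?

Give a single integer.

Answer: 8

Derivation:
Click 1 (4,2) count=3: revealed 1 new [(4,2)] -> total=1
Click 2 (5,0) count=0: revealed 6 new [(3,0) (3,1) (4,0) (4,1) (5,0) (5,1)] -> total=7
Click 3 (1,4) count=1: revealed 1 new [(1,4)] -> total=8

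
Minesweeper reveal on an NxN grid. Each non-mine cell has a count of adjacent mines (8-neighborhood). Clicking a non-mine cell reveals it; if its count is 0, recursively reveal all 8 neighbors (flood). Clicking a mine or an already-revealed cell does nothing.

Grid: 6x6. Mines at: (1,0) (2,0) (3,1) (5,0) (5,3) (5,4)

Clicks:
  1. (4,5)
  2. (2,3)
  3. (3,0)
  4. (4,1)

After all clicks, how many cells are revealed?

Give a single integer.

Answer: 25

Derivation:
Click 1 (4,5) count=1: revealed 1 new [(4,5)] -> total=1
Click 2 (2,3) count=0: revealed 22 new [(0,1) (0,2) (0,3) (0,4) (0,5) (1,1) (1,2) (1,3) (1,4) (1,5) (2,1) (2,2) (2,3) (2,4) (2,5) (3,2) (3,3) (3,4) (3,5) (4,2) (4,3) (4,4)] -> total=23
Click 3 (3,0) count=2: revealed 1 new [(3,0)] -> total=24
Click 4 (4,1) count=2: revealed 1 new [(4,1)] -> total=25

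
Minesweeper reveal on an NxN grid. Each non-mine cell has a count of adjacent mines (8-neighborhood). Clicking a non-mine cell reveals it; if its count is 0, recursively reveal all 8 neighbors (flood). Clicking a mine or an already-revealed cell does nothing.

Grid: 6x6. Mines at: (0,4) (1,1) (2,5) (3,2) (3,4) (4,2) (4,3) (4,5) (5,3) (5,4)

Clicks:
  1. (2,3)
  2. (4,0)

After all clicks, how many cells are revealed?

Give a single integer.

Click 1 (2,3) count=2: revealed 1 new [(2,3)] -> total=1
Click 2 (4,0) count=0: revealed 8 new [(2,0) (2,1) (3,0) (3,1) (4,0) (4,1) (5,0) (5,1)] -> total=9

Answer: 9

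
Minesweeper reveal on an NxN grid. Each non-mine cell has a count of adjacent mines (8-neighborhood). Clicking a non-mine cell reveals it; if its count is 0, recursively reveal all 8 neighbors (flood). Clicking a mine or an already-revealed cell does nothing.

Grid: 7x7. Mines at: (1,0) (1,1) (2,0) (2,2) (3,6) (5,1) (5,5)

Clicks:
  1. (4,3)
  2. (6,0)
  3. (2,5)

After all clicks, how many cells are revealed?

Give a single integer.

Click 1 (4,3) count=0: revealed 28 new [(0,2) (0,3) (0,4) (0,5) (0,6) (1,2) (1,3) (1,4) (1,5) (1,6) (2,3) (2,4) (2,5) (2,6) (3,2) (3,3) (3,4) (3,5) (4,2) (4,3) (4,4) (4,5) (5,2) (5,3) (5,4) (6,2) (6,3) (6,4)] -> total=28
Click 2 (6,0) count=1: revealed 1 new [(6,0)] -> total=29
Click 3 (2,5) count=1: revealed 0 new [(none)] -> total=29

Answer: 29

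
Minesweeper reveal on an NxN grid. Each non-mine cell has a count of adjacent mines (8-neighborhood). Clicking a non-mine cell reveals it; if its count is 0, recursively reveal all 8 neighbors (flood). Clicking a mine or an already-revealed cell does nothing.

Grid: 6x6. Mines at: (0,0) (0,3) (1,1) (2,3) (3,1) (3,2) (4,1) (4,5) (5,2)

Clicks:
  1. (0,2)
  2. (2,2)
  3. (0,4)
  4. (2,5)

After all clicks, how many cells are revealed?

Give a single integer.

Click 1 (0,2) count=2: revealed 1 new [(0,2)] -> total=1
Click 2 (2,2) count=4: revealed 1 new [(2,2)] -> total=2
Click 3 (0,4) count=1: revealed 1 new [(0,4)] -> total=3
Click 4 (2,5) count=0: revealed 7 new [(0,5) (1,4) (1,5) (2,4) (2,5) (3,4) (3,5)] -> total=10

Answer: 10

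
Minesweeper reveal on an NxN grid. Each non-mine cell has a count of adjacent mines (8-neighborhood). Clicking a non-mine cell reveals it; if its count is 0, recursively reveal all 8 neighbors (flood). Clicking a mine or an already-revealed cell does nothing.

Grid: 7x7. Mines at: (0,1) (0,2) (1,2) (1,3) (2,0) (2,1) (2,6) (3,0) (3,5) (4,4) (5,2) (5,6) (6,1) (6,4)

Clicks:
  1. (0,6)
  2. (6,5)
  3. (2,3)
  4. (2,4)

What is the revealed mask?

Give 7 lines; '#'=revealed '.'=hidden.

Answer: ....###
....###
...##..
.......
.......
.......
.....#.

Derivation:
Click 1 (0,6) count=0: revealed 6 new [(0,4) (0,5) (0,6) (1,4) (1,5) (1,6)] -> total=6
Click 2 (6,5) count=2: revealed 1 new [(6,5)] -> total=7
Click 3 (2,3) count=2: revealed 1 new [(2,3)] -> total=8
Click 4 (2,4) count=2: revealed 1 new [(2,4)] -> total=9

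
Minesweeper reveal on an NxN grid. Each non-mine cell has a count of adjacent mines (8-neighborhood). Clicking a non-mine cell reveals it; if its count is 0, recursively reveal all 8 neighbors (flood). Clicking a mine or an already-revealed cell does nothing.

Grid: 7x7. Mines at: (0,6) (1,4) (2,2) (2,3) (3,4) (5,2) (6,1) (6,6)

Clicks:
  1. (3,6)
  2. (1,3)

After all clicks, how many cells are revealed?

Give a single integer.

Click 1 (3,6) count=0: revealed 10 new [(1,5) (1,6) (2,5) (2,6) (3,5) (3,6) (4,5) (4,6) (5,5) (5,6)] -> total=10
Click 2 (1,3) count=3: revealed 1 new [(1,3)] -> total=11

Answer: 11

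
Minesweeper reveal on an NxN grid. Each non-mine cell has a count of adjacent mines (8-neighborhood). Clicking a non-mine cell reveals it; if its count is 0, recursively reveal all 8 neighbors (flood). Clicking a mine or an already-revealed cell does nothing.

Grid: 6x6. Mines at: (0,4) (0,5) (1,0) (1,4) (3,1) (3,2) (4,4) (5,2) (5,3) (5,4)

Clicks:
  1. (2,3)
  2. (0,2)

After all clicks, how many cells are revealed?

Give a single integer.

Answer: 9

Derivation:
Click 1 (2,3) count=2: revealed 1 new [(2,3)] -> total=1
Click 2 (0,2) count=0: revealed 8 new [(0,1) (0,2) (0,3) (1,1) (1,2) (1,3) (2,1) (2,2)] -> total=9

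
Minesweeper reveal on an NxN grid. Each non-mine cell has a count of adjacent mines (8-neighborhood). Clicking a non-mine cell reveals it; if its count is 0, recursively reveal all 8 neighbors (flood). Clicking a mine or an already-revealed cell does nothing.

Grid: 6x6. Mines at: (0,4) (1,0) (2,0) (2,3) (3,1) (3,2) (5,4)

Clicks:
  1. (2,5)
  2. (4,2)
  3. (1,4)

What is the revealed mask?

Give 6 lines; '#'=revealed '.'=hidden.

Answer: ......
....##
....##
....##
..#.##
......

Derivation:
Click 1 (2,5) count=0: revealed 8 new [(1,4) (1,5) (2,4) (2,5) (3,4) (3,5) (4,4) (4,5)] -> total=8
Click 2 (4,2) count=2: revealed 1 new [(4,2)] -> total=9
Click 3 (1,4) count=2: revealed 0 new [(none)] -> total=9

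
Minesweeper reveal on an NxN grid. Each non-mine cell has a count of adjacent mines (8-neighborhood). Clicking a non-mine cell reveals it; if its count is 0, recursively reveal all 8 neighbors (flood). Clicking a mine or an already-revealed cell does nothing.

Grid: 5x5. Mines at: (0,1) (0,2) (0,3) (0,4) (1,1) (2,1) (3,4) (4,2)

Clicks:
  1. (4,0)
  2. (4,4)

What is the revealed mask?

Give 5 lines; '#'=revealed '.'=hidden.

Click 1 (4,0) count=0: revealed 4 new [(3,0) (3,1) (4,0) (4,1)] -> total=4
Click 2 (4,4) count=1: revealed 1 new [(4,4)] -> total=5

Answer: .....
.....
.....
##...
##..#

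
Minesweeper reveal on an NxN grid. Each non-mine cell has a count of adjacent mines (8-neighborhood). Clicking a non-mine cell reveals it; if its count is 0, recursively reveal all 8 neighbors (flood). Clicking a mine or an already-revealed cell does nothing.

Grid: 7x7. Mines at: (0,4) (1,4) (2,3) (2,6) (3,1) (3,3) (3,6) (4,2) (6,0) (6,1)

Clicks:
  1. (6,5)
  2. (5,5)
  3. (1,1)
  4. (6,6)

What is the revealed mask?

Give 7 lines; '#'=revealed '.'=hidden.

Click 1 (6,5) count=0: revealed 14 new [(4,3) (4,4) (4,5) (4,6) (5,2) (5,3) (5,4) (5,5) (5,6) (6,2) (6,3) (6,4) (6,5) (6,6)] -> total=14
Click 2 (5,5) count=0: revealed 0 new [(none)] -> total=14
Click 3 (1,1) count=0: revealed 11 new [(0,0) (0,1) (0,2) (0,3) (1,0) (1,1) (1,2) (1,3) (2,0) (2,1) (2,2)] -> total=25
Click 4 (6,6) count=0: revealed 0 new [(none)] -> total=25

Answer: ####...
####...
###....
.......
...####
..#####
..#####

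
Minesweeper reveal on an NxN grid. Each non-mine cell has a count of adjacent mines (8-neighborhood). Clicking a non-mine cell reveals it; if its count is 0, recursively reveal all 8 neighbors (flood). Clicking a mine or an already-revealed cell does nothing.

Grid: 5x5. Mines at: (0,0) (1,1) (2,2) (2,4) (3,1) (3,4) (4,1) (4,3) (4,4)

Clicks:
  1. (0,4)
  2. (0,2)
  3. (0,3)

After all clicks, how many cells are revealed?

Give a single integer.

Answer: 6

Derivation:
Click 1 (0,4) count=0: revealed 6 new [(0,2) (0,3) (0,4) (1,2) (1,3) (1,4)] -> total=6
Click 2 (0,2) count=1: revealed 0 new [(none)] -> total=6
Click 3 (0,3) count=0: revealed 0 new [(none)] -> total=6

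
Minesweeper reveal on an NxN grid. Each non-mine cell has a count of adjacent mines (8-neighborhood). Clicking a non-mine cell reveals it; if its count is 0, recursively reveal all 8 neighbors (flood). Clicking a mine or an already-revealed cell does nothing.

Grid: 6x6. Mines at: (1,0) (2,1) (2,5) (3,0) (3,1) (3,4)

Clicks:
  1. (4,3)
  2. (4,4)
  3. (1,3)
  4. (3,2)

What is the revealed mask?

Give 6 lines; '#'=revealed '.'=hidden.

Answer: .#####
.#####
..###.
..#...
...##.
......

Derivation:
Click 1 (4,3) count=1: revealed 1 new [(4,3)] -> total=1
Click 2 (4,4) count=1: revealed 1 new [(4,4)] -> total=2
Click 3 (1,3) count=0: revealed 13 new [(0,1) (0,2) (0,3) (0,4) (0,5) (1,1) (1,2) (1,3) (1,4) (1,5) (2,2) (2,3) (2,4)] -> total=15
Click 4 (3,2) count=2: revealed 1 new [(3,2)] -> total=16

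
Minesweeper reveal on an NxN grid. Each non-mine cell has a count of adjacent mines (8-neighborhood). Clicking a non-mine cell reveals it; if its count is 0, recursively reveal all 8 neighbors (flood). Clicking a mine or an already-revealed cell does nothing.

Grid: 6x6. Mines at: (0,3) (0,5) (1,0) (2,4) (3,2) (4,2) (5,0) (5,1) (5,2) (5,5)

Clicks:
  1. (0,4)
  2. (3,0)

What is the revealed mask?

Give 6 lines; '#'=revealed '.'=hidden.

Click 1 (0,4) count=2: revealed 1 new [(0,4)] -> total=1
Click 2 (3,0) count=0: revealed 6 new [(2,0) (2,1) (3,0) (3,1) (4,0) (4,1)] -> total=7

Answer: ....#.
......
##....
##....
##....
......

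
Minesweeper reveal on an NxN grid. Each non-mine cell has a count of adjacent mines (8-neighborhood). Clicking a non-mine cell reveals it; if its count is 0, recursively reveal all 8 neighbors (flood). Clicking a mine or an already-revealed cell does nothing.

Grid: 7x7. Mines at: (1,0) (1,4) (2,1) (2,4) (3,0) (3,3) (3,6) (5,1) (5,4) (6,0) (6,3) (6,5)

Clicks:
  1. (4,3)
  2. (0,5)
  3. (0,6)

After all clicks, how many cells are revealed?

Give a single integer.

Answer: 7

Derivation:
Click 1 (4,3) count=2: revealed 1 new [(4,3)] -> total=1
Click 2 (0,5) count=1: revealed 1 new [(0,5)] -> total=2
Click 3 (0,6) count=0: revealed 5 new [(0,6) (1,5) (1,6) (2,5) (2,6)] -> total=7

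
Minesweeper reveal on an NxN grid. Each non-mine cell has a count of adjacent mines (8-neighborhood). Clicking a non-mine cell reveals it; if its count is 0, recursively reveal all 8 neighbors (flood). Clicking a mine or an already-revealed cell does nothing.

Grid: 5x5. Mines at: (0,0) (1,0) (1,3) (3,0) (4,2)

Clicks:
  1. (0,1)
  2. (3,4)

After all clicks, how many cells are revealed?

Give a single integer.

Click 1 (0,1) count=2: revealed 1 new [(0,1)] -> total=1
Click 2 (3,4) count=0: revealed 6 new [(2,3) (2,4) (3,3) (3,4) (4,3) (4,4)] -> total=7

Answer: 7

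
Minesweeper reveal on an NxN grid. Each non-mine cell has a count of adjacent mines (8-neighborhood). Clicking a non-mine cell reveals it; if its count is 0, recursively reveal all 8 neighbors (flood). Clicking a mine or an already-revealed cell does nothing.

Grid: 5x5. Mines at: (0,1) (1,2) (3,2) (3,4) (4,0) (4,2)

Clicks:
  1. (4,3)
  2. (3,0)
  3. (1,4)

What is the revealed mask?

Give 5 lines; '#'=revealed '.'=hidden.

Answer: ...##
...##
...##
#....
...#.

Derivation:
Click 1 (4,3) count=3: revealed 1 new [(4,3)] -> total=1
Click 2 (3,0) count=1: revealed 1 new [(3,0)] -> total=2
Click 3 (1,4) count=0: revealed 6 new [(0,3) (0,4) (1,3) (1,4) (2,3) (2,4)] -> total=8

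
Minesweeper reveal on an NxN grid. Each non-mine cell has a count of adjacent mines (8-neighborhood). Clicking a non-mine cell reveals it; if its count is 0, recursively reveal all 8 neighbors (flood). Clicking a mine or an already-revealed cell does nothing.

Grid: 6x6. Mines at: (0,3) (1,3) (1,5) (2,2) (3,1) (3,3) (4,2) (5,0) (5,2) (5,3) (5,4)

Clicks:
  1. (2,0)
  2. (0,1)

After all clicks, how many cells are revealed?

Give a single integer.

Click 1 (2,0) count=1: revealed 1 new [(2,0)] -> total=1
Click 2 (0,1) count=0: revealed 7 new [(0,0) (0,1) (0,2) (1,0) (1,1) (1,2) (2,1)] -> total=8

Answer: 8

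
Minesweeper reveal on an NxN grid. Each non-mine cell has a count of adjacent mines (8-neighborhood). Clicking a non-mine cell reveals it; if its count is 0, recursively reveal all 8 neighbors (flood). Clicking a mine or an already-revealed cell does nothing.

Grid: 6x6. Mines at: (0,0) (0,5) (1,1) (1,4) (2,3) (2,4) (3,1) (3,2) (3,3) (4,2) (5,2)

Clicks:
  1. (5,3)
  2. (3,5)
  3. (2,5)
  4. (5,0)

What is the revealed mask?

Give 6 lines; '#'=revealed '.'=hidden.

Answer: ......
......
.....#
.....#
##....
##.#..

Derivation:
Click 1 (5,3) count=2: revealed 1 new [(5,3)] -> total=1
Click 2 (3,5) count=1: revealed 1 new [(3,5)] -> total=2
Click 3 (2,5) count=2: revealed 1 new [(2,5)] -> total=3
Click 4 (5,0) count=0: revealed 4 new [(4,0) (4,1) (5,0) (5,1)] -> total=7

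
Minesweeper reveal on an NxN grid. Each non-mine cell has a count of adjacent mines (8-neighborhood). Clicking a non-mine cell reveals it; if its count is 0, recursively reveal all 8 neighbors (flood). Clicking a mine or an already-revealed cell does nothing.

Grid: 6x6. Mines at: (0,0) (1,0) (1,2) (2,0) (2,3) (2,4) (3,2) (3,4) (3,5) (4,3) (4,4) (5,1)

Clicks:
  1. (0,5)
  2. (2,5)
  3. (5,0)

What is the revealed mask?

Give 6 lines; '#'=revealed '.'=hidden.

Answer: ...###
...###
.....#
......
......
#.....

Derivation:
Click 1 (0,5) count=0: revealed 6 new [(0,3) (0,4) (0,5) (1,3) (1,4) (1,5)] -> total=6
Click 2 (2,5) count=3: revealed 1 new [(2,5)] -> total=7
Click 3 (5,0) count=1: revealed 1 new [(5,0)] -> total=8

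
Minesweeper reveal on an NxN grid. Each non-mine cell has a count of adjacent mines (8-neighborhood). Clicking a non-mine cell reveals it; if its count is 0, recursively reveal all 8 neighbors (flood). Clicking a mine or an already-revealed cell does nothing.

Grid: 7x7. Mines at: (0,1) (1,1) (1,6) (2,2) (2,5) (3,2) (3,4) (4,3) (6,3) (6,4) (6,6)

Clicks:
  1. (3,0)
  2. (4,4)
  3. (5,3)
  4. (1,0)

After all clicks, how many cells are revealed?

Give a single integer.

Click 1 (3,0) count=0: revealed 13 new [(2,0) (2,1) (3,0) (3,1) (4,0) (4,1) (4,2) (5,0) (5,1) (5,2) (6,0) (6,1) (6,2)] -> total=13
Click 2 (4,4) count=2: revealed 1 new [(4,4)] -> total=14
Click 3 (5,3) count=3: revealed 1 new [(5,3)] -> total=15
Click 4 (1,0) count=2: revealed 1 new [(1,0)] -> total=16

Answer: 16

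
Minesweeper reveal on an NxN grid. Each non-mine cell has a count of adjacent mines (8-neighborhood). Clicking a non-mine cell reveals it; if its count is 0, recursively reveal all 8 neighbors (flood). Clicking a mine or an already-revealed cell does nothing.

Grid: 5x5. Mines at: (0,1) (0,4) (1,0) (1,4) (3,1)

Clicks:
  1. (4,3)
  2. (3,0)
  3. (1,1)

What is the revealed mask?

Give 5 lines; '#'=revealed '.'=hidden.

Answer: .....
.#...
..###
#.###
..###

Derivation:
Click 1 (4,3) count=0: revealed 9 new [(2,2) (2,3) (2,4) (3,2) (3,3) (3,4) (4,2) (4,3) (4,4)] -> total=9
Click 2 (3,0) count=1: revealed 1 new [(3,0)] -> total=10
Click 3 (1,1) count=2: revealed 1 new [(1,1)] -> total=11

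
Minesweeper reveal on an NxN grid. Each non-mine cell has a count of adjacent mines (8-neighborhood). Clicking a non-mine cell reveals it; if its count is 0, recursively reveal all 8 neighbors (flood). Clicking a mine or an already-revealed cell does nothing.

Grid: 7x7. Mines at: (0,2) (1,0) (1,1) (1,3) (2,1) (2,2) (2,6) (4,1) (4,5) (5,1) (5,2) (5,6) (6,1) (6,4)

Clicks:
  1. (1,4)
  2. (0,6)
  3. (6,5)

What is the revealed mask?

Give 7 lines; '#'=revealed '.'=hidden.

Click 1 (1,4) count=1: revealed 1 new [(1,4)] -> total=1
Click 2 (0,6) count=0: revealed 5 new [(0,4) (0,5) (0,6) (1,5) (1,6)] -> total=6
Click 3 (6,5) count=2: revealed 1 new [(6,5)] -> total=7

Answer: ....###
....###
.......
.......
.......
.......
.....#.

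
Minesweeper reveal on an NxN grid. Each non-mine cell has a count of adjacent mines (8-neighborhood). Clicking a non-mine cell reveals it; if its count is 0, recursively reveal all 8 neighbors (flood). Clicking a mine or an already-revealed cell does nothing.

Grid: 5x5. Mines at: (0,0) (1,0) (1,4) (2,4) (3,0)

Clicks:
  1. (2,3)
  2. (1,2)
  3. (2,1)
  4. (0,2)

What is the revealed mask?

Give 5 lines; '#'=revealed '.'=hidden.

Answer: .###.
.###.
.###.
.####
.####

Derivation:
Click 1 (2,3) count=2: revealed 1 new [(2,3)] -> total=1
Click 2 (1,2) count=0: revealed 16 new [(0,1) (0,2) (0,3) (1,1) (1,2) (1,3) (2,1) (2,2) (3,1) (3,2) (3,3) (3,4) (4,1) (4,2) (4,3) (4,4)] -> total=17
Click 3 (2,1) count=2: revealed 0 new [(none)] -> total=17
Click 4 (0,2) count=0: revealed 0 new [(none)] -> total=17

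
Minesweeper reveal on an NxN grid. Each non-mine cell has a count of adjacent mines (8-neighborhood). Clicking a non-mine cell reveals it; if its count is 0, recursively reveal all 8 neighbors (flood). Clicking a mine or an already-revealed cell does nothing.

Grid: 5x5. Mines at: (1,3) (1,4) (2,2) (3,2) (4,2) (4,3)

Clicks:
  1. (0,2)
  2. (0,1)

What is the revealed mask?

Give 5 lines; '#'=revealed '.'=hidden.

Answer: ###..
###..
##...
##...
##...

Derivation:
Click 1 (0,2) count=1: revealed 1 new [(0,2)] -> total=1
Click 2 (0,1) count=0: revealed 11 new [(0,0) (0,1) (1,0) (1,1) (1,2) (2,0) (2,1) (3,0) (3,1) (4,0) (4,1)] -> total=12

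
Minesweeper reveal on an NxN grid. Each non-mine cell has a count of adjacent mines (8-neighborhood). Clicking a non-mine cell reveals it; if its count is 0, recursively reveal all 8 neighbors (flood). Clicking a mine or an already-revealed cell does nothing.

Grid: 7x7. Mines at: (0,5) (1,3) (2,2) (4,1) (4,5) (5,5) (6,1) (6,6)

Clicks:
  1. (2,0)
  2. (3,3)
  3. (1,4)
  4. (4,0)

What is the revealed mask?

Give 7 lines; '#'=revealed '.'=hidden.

Answer: ###....
###.#..
##.....
##.#...
#......
.......
.......

Derivation:
Click 1 (2,0) count=0: revealed 10 new [(0,0) (0,1) (0,2) (1,0) (1,1) (1,2) (2,0) (2,1) (3,0) (3,1)] -> total=10
Click 2 (3,3) count=1: revealed 1 new [(3,3)] -> total=11
Click 3 (1,4) count=2: revealed 1 new [(1,4)] -> total=12
Click 4 (4,0) count=1: revealed 1 new [(4,0)] -> total=13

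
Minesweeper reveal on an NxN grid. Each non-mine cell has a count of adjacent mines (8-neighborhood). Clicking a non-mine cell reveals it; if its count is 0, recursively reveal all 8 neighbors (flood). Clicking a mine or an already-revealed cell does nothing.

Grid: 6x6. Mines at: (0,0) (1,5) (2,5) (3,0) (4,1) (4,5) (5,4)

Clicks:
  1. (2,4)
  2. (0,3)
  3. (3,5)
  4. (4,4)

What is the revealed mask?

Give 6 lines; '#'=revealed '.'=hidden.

Click 1 (2,4) count=2: revealed 1 new [(2,4)] -> total=1
Click 2 (0,3) count=0: revealed 18 new [(0,1) (0,2) (0,3) (0,4) (1,1) (1,2) (1,3) (1,4) (2,1) (2,2) (2,3) (3,1) (3,2) (3,3) (3,4) (4,2) (4,3) (4,4)] -> total=19
Click 3 (3,5) count=2: revealed 1 new [(3,5)] -> total=20
Click 4 (4,4) count=2: revealed 0 new [(none)] -> total=20

Answer: .####.
.####.
.####.
.#####
..###.
......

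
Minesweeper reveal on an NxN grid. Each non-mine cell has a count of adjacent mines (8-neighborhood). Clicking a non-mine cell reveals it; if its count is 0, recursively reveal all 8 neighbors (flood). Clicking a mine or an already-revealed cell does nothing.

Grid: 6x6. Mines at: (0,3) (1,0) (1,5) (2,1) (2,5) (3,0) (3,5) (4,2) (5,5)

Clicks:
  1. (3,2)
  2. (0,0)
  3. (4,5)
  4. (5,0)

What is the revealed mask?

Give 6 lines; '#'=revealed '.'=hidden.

Click 1 (3,2) count=2: revealed 1 new [(3,2)] -> total=1
Click 2 (0,0) count=1: revealed 1 new [(0,0)] -> total=2
Click 3 (4,5) count=2: revealed 1 new [(4,5)] -> total=3
Click 4 (5,0) count=0: revealed 4 new [(4,0) (4,1) (5,0) (5,1)] -> total=7

Answer: #.....
......
......
..#...
##...#
##....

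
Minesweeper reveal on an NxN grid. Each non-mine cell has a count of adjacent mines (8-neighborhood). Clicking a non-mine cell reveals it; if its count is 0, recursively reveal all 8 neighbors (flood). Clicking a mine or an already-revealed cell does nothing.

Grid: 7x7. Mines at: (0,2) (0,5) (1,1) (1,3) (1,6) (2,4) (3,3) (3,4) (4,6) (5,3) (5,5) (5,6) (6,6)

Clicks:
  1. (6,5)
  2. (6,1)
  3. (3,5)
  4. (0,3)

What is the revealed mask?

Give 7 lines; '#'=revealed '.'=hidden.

Answer: ...#...
.......
###....
###..#.
###....
###....
###..#.

Derivation:
Click 1 (6,5) count=3: revealed 1 new [(6,5)] -> total=1
Click 2 (6,1) count=0: revealed 15 new [(2,0) (2,1) (2,2) (3,0) (3,1) (3,2) (4,0) (4,1) (4,2) (5,0) (5,1) (5,2) (6,0) (6,1) (6,2)] -> total=16
Click 3 (3,5) count=3: revealed 1 new [(3,5)] -> total=17
Click 4 (0,3) count=2: revealed 1 new [(0,3)] -> total=18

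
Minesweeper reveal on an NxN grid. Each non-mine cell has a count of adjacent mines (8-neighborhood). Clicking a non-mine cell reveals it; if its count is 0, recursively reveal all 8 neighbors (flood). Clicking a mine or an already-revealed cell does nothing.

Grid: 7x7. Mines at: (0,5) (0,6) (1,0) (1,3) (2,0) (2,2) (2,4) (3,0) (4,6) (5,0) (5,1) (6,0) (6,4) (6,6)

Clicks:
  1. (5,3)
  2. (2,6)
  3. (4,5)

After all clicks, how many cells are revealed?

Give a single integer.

Click 1 (5,3) count=1: revealed 1 new [(5,3)] -> total=1
Click 2 (2,6) count=0: revealed 6 new [(1,5) (1,6) (2,5) (2,6) (3,5) (3,6)] -> total=7
Click 3 (4,5) count=1: revealed 1 new [(4,5)] -> total=8

Answer: 8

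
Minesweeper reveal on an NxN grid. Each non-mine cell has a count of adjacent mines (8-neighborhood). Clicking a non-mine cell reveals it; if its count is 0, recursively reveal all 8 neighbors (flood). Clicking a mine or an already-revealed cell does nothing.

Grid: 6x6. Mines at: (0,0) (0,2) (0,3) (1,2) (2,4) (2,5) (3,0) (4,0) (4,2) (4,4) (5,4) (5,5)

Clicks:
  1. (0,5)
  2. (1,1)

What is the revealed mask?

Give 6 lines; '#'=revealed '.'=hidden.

Click 1 (0,5) count=0: revealed 4 new [(0,4) (0,5) (1,4) (1,5)] -> total=4
Click 2 (1,1) count=3: revealed 1 new [(1,1)] -> total=5

Answer: ....##
.#..##
......
......
......
......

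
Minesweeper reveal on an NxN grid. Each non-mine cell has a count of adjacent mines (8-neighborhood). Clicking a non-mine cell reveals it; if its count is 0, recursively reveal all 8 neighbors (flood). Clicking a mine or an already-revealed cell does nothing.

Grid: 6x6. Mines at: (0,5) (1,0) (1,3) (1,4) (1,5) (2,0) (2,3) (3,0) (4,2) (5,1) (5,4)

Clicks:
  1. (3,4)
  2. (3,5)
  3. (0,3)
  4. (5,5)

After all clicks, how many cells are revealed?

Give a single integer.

Click 1 (3,4) count=1: revealed 1 new [(3,4)] -> total=1
Click 2 (3,5) count=0: revealed 5 new [(2,4) (2,5) (3,5) (4,4) (4,5)] -> total=6
Click 3 (0,3) count=2: revealed 1 new [(0,3)] -> total=7
Click 4 (5,5) count=1: revealed 1 new [(5,5)] -> total=8

Answer: 8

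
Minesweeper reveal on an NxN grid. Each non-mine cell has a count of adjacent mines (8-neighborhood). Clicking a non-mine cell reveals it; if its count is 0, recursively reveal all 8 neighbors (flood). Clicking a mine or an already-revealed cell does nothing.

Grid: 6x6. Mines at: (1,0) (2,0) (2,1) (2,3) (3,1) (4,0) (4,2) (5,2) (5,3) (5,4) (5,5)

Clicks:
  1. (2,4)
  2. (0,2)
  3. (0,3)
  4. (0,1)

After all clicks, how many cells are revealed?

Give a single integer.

Answer: 16

Derivation:
Click 1 (2,4) count=1: revealed 1 new [(2,4)] -> total=1
Click 2 (0,2) count=0: revealed 15 new [(0,1) (0,2) (0,3) (0,4) (0,5) (1,1) (1,2) (1,3) (1,4) (1,5) (2,5) (3,4) (3,5) (4,4) (4,5)] -> total=16
Click 3 (0,3) count=0: revealed 0 new [(none)] -> total=16
Click 4 (0,1) count=1: revealed 0 new [(none)] -> total=16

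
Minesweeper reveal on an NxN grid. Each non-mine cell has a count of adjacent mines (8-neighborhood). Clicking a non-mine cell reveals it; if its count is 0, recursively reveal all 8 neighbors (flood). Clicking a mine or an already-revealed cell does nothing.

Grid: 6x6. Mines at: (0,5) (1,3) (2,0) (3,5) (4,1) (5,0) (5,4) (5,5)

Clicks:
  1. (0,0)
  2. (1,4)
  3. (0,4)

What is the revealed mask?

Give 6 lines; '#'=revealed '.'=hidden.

Answer: ###.#.
###.#.
......
......
......
......

Derivation:
Click 1 (0,0) count=0: revealed 6 new [(0,0) (0,1) (0,2) (1,0) (1,1) (1,2)] -> total=6
Click 2 (1,4) count=2: revealed 1 new [(1,4)] -> total=7
Click 3 (0,4) count=2: revealed 1 new [(0,4)] -> total=8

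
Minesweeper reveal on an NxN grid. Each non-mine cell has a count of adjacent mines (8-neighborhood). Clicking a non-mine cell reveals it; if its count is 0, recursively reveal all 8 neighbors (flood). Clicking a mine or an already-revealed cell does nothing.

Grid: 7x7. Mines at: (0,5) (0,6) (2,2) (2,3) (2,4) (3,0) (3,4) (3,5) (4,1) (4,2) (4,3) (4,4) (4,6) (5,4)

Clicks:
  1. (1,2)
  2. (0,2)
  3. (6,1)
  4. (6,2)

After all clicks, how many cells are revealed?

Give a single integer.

Answer: 20

Derivation:
Click 1 (1,2) count=2: revealed 1 new [(1,2)] -> total=1
Click 2 (0,2) count=0: revealed 11 new [(0,0) (0,1) (0,2) (0,3) (0,4) (1,0) (1,1) (1,3) (1,4) (2,0) (2,1)] -> total=12
Click 3 (6,1) count=0: revealed 8 new [(5,0) (5,1) (5,2) (5,3) (6,0) (6,1) (6,2) (6,3)] -> total=20
Click 4 (6,2) count=0: revealed 0 new [(none)] -> total=20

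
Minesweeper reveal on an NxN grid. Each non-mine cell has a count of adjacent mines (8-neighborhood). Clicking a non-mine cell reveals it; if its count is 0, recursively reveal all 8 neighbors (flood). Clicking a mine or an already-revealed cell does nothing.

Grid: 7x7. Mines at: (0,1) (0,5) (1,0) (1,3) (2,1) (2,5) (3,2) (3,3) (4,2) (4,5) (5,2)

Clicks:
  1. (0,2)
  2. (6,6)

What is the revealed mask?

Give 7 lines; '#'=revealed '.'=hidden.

Click 1 (0,2) count=2: revealed 1 new [(0,2)] -> total=1
Click 2 (6,6) count=0: revealed 8 new [(5,3) (5,4) (5,5) (5,6) (6,3) (6,4) (6,5) (6,6)] -> total=9

Answer: ..#....
.......
.......
.......
.......
...####
...####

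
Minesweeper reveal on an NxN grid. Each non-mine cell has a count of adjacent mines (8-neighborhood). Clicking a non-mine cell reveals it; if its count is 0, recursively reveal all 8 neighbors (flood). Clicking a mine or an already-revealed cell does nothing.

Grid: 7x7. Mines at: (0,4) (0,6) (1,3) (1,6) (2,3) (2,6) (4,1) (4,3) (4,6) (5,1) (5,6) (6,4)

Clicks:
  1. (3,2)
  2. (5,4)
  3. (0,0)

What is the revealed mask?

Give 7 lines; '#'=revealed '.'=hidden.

Answer: ###....
###....
###....
###....
.......
....#..
.......

Derivation:
Click 1 (3,2) count=3: revealed 1 new [(3,2)] -> total=1
Click 2 (5,4) count=2: revealed 1 new [(5,4)] -> total=2
Click 3 (0,0) count=0: revealed 11 new [(0,0) (0,1) (0,2) (1,0) (1,1) (1,2) (2,0) (2,1) (2,2) (3,0) (3,1)] -> total=13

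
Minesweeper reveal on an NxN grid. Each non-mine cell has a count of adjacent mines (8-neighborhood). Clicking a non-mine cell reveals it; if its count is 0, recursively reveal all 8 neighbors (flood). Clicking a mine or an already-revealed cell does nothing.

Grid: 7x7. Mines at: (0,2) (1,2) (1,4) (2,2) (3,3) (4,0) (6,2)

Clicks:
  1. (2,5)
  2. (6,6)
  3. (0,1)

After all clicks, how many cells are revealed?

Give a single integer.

Answer: 23

Derivation:
Click 1 (2,5) count=1: revealed 1 new [(2,5)] -> total=1
Click 2 (6,6) count=0: revealed 21 new [(0,5) (0,6) (1,5) (1,6) (2,4) (2,6) (3,4) (3,5) (3,6) (4,3) (4,4) (4,5) (4,6) (5,3) (5,4) (5,5) (5,6) (6,3) (6,4) (6,5) (6,6)] -> total=22
Click 3 (0,1) count=2: revealed 1 new [(0,1)] -> total=23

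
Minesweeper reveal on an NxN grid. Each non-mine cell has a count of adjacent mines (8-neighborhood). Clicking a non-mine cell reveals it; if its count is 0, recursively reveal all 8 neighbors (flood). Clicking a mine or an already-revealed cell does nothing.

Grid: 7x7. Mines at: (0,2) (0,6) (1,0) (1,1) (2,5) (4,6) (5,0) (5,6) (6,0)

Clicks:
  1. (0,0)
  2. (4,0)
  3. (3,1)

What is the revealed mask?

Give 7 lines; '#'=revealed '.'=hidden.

Click 1 (0,0) count=2: revealed 1 new [(0,0)] -> total=1
Click 2 (4,0) count=1: revealed 1 new [(4,0)] -> total=2
Click 3 (3,1) count=0: revealed 29 new [(1,2) (1,3) (1,4) (2,0) (2,1) (2,2) (2,3) (2,4) (3,0) (3,1) (3,2) (3,3) (3,4) (3,5) (4,1) (4,2) (4,3) (4,4) (4,5) (5,1) (5,2) (5,3) (5,4) (5,5) (6,1) (6,2) (6,3) (6,4) (6,5)] -> total=31

Answer: #......
..###..
#####..
######.
######.
.#####.
.#####.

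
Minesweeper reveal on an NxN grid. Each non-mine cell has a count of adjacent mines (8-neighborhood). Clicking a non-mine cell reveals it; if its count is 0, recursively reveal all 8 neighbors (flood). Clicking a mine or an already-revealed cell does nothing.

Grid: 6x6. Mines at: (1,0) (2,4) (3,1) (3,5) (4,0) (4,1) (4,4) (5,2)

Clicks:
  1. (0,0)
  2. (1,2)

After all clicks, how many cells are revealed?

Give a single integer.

Answer: 14

Derivation:
Click 1 (0,0) count=1: revealed 1 new [(0,0)] -> total=1
Click 2 (1,2) count=0: revealed 13 new [(0,1) (0,2) (0,3) (0,4) (0,5) (1,1) (1,2) (1,3) (1,4) (1,5) (2,1) (2,2) (2,3)] -> total=14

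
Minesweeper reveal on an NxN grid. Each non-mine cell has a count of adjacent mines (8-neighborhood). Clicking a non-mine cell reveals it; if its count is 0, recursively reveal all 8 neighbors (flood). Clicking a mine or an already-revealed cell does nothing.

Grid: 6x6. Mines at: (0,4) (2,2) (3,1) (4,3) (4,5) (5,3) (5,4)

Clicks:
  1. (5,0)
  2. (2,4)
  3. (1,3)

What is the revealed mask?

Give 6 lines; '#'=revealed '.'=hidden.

Click 1 (5,0) count=0: revealed 6 new [(4,0) (4,1) (4,2) (5,0) (5,1) (5,2)] -> total=6
Click 2 (2,4) count=0: revealed 9 new [(1,3) (1,4) (1,5) (2,3) (2,4) (2,5) (3,3) (3,4) (3,5)] -> total=15
Click 3 (1,3) count=2: revealed 0 new [(none)] -> total=15

Answer: ......
...###
...###
...###
###...
###...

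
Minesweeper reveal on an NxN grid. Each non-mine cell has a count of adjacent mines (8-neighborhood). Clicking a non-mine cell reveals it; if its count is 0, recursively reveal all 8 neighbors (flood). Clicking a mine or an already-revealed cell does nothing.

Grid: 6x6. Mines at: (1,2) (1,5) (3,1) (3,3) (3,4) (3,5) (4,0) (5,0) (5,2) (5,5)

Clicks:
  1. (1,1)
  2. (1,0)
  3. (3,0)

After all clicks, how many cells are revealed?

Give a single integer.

Click 1 (1,1) count=1: revealed 1 new [(1,1)] -> total=1
Click 2 (1,0) count=0: revealed 5 new [(0,0) (0,1) (1,0) (2,0) (2,1)] -> total=6
Click 3 (3,0) count=2: revealed 1 new [(3,0)] -> total=7

Answer: 7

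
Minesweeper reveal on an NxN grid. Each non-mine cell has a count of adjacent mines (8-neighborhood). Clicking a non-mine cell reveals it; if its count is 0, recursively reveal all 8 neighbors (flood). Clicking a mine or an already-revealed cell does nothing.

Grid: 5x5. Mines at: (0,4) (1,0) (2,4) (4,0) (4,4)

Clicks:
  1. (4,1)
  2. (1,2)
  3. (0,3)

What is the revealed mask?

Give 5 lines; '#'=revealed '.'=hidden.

Answer: .###.
.###.
.###.
.###.
.###.

Derivation:
Click 1 (4,1) count=1: revealed 1 new [(4,1)] -> total=1
Click 2 (1,2) count=0: revealed 14 new [(0,1) (0,2) (0,3) (1,1) (1,2) (1,3) (2,1) (2,2) (2,3) (3,1) (3,2) (3,3) (4,2) (4,3)] -> total=15
Click 3 (0,3) count=1: revealed 0 new [(none)] -> total=15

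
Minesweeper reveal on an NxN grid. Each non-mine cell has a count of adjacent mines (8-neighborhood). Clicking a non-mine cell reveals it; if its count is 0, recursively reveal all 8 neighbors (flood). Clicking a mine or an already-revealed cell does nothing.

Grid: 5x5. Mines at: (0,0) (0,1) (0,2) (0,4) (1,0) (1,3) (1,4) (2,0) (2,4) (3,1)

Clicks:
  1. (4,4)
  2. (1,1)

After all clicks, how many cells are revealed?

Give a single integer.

Click 1 (4,4) count=0: revealed 6 new [(3,2) (3,3) (3,4) (4,2) (4,3) (4,4)] -> total=6
Click 2 (1,1) count=5: revealed 1 new [(1,1)] -> total=7

Answer: 7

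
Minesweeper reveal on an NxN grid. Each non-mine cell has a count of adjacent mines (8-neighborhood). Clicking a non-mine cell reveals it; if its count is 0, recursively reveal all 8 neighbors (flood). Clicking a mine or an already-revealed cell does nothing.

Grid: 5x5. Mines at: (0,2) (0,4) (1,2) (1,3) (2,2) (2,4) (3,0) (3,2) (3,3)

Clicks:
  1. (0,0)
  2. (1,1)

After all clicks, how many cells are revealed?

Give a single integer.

Click 1 (0,0) count=0: revealed 6 new [(0,0) (0,1) (1,0) (1,1) (2,0) (2,1)] -> total=6
Click 2 (1,1) count=3: revealed 0 new [(none)] -> total=6

Answer: 6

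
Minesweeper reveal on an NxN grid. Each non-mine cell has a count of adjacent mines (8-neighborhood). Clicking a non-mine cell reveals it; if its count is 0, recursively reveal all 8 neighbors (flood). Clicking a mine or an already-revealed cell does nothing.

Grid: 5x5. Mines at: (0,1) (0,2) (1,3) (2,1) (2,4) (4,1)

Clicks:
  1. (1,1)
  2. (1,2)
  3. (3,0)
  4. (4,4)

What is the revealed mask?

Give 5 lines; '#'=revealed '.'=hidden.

Answer: .....
.##..
.....
#.###
..###

Derivation:
Click 1 (1,1) count=3: revealed 1 new [(1,1)] -> total=1
Click 2 (1,2) count=4: revealed 1 new [(1,2)] -> total=2
Click 3 (3,0) count=2: revealed 1 new [(3,0)] -> total=3
Click 4 (4,4) count=0: revealed 6 new [(3,2) (3,3) (3,4) (4,2) (4,3) (4,4)] -> total=9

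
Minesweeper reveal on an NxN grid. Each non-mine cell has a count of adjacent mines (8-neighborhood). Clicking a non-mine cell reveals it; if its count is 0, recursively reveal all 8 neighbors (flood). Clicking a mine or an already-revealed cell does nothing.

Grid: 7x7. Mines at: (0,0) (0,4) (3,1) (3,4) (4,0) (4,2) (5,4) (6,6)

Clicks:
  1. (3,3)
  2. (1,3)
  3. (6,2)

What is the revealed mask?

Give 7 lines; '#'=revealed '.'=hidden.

Click 1 (3,3) count=2: revealed 1 new [(3,3)] -> total=1
Click 2 (1,3) count=1: revealed 1 new [(1,3)] -> total=2
Click 3 (6,2) count=0: revealed 8 new [(5,0) (5,1) (5,2) (5,3) (6,0) (6,1) (6,2) (6,3)] -> total=10

Answer: .......
...#...
.......
...#...
.......
####...
####...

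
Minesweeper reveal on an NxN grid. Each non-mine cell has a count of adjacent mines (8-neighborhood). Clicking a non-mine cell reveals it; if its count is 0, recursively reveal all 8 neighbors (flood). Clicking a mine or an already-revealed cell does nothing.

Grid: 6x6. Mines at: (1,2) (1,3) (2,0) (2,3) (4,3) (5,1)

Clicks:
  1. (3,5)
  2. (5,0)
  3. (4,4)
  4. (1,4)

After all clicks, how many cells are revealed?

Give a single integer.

Click 1 (3,5) count=0: revealed 12 new [(0,4) (0,5) (1,4) (1,5) (2,4) (2,5) (3,4) (3,5) (4,4) (4,5) (5,4) (5,5)] -> total=12
Click 2 (5,0) count=1: revealed 1 new [(5,0)] -> total=13
Click 3 (4,4) count=1: revealed 0 new [(none)] -> total=13
Click 4 (1,4) count=2: revealed 0 new [(none)] -> total=13

Answer: 13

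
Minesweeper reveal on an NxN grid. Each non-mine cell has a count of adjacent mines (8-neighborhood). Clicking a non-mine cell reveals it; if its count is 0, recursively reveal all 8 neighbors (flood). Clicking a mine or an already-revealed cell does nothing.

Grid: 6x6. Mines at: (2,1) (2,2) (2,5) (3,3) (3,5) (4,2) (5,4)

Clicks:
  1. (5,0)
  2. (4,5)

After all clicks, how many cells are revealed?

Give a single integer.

Click 1 (5,0) count=0: revealed 6 new [(3,0) (3,1) (4,0) (4,1) (5,0) (5,1)] -> total=6
Click 2 (4,5) count=2: revealed 1 new [(4,5)] -> total=7

Answer: 7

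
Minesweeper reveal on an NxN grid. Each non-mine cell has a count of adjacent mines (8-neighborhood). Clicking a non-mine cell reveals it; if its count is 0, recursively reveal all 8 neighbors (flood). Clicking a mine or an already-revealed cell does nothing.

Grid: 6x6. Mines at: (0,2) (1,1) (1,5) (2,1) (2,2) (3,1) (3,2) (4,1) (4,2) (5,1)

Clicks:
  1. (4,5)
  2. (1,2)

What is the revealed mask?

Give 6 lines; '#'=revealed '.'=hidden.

Answer: ......
..#...
...###
...###
...###
...###

Derivation:
Click 1 (4,5) count=0: revealed 12 new [(2,3) (2,4) (2,5) (3,3) (3,4) (3,5) (4,3) (4,4) (4,5) (5,3) (5,4) (5,5)] -> total=12
Click 2 (1,2) count=4: revealed 1 new [(1,2)] -> total=13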